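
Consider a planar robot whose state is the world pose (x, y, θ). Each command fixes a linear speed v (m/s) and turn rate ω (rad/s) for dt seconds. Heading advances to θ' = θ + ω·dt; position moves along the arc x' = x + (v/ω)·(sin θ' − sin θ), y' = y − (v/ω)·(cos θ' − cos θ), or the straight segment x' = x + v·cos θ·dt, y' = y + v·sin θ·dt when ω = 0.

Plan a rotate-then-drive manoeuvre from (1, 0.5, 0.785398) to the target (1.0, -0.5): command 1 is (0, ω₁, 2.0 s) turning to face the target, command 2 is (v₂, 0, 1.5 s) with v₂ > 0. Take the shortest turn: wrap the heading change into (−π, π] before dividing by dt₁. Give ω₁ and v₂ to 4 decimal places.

ω₁ = -1.1781, v₂ = 0.6667

heading to target = atan2(-0.5−0.5, 1−1) = -1.5708
Δθ = wrap(-1.5708 − 0.7854) = -2.3562; ω₁ = Δθ/dt₁ = -1.1781
distance = √((1−1)² + (-0.5−0.5)²) = 1.0000; v₂ = distance/dt₂ = 0.6667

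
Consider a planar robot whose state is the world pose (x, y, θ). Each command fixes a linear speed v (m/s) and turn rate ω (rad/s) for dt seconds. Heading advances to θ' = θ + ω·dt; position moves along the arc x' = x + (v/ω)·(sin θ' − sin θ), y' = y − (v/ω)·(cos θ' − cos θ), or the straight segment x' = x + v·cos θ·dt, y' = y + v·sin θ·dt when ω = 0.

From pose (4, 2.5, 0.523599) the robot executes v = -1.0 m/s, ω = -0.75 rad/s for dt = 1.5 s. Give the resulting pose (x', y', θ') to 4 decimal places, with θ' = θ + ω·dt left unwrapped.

θ' = 0.5236 + -0.75·1.5 = -0.6014
R = v/ω = -1.0/-0.75 = 1.3333
x' = 4 + 1.3333·(sin -0.6014 − sin 0.5236) = 2.5789
y' = 2.5 − 1.3333·(cos -0.6014 − cos 0.5236) = 2.5553

(2.5789, 2.5553, -0.6014)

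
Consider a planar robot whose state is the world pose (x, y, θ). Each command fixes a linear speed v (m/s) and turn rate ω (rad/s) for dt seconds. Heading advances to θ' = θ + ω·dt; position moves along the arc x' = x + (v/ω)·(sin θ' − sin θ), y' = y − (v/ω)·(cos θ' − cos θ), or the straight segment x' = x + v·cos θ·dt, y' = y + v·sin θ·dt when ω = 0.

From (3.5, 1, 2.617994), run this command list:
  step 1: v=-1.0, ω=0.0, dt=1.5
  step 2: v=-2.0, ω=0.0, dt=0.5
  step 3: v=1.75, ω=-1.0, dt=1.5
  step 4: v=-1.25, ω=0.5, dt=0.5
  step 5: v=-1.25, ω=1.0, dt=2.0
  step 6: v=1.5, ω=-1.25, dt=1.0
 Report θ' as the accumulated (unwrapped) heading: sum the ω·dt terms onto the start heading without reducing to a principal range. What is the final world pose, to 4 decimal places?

(4.9765, 0.5161, 2.1180)

step 1: θ'=2.6180 (straight) → pose (4.7990, 0.2500, 2.6180)
step 2: θ'=2.6180 (straight) → pose (5.6651, -0.2500, 2.6180)
step 3: θ'=1.1180 (R=-1.7500) → pose (4.9664, 2.0311, 1.1180)
step 4: θ'=1.3680 (R=-2.5000) → pose (4.7657, 1.4410, 1.3680)
step 5: θ'=3.3680 (R=-1.2500) → pose (6.2707, -0.0289, 3.3680)
step 6: θ'=2.1180 (R=-1.2000) → pose (4.9765, 0.5161, 2.1180)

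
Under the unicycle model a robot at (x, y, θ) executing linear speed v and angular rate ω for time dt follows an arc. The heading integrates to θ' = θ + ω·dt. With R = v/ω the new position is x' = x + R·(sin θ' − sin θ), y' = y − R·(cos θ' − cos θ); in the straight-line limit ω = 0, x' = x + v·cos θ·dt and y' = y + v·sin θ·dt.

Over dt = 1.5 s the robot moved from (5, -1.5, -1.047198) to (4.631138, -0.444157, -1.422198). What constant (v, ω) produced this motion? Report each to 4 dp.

v = -0.7500, ω = -0.2500

Δθ = -1.422198 − -1.047198 = -0.375000
ω = Δθ/dt = -0.375000/1.5 = -0.2500
R = −Δy/(cos θ' − cos θ) = 3.0000
v = R·ω = 3.0000·-0.2500 = -0.7500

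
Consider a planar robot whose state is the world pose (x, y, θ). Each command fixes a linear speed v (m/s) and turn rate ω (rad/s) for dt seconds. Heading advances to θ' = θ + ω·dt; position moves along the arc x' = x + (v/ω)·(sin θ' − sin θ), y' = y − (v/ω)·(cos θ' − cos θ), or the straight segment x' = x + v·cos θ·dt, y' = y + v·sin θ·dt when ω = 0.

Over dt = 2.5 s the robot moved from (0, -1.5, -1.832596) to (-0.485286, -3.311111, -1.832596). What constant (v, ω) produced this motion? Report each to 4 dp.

v = 0.7500, ω = 0.0000

Δθ = -1.832596 − -1.832596 = 0.000000
ω = Δθ/dt = 0.000000/2.5 = 0.0000
ω = 0 → v = (Δx·cos θ + Δy·sin θ)/dt = 0.7500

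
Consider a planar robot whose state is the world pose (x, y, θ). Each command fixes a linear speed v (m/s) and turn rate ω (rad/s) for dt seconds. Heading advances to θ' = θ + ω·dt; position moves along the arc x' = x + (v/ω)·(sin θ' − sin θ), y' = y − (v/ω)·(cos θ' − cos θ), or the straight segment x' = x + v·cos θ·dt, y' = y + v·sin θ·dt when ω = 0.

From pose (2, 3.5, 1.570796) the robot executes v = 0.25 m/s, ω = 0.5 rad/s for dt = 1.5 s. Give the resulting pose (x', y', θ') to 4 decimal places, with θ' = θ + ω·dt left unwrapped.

θ' = 1.5708 + 0.5·1.5 = 2.3208
R = v/ω = 0.25/0.5 = 0.5000
x' = 2 + 0.5000·(sin 2.3208 − sin 1.5708) = 1.8658
y' = 3.5 − 0.5000·(cos 2.3208 − cos 1.5708) = 3.8408

(1.8658, 3.8408, 2.3208)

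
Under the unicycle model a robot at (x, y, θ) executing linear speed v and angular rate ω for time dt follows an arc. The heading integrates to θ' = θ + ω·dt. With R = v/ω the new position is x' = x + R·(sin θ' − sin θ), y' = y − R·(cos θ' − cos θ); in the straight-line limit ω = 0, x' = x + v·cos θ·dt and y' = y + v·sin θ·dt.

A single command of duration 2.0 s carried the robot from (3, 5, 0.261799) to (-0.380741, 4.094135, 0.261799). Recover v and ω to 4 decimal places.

v = -1.7500, ω = 0.0000

Δθ = 0.261799 − 0.261799 = 0.000000
ω = Δθ/dt = 0.000000/2.0 = 0.0000
ω = 0 → v = (Δx·cos θ + Δy·sin θ)/dt = -1.7500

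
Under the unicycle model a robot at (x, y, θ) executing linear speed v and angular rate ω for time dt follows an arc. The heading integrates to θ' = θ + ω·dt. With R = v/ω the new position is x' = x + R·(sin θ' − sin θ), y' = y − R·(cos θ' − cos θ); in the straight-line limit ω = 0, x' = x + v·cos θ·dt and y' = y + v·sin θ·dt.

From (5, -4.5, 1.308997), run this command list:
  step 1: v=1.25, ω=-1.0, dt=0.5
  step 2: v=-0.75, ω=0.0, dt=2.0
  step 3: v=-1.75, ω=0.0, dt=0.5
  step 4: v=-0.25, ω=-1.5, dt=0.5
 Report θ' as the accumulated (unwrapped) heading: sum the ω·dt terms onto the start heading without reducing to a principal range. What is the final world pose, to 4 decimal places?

(3.5529, -5.7306, 0.0590)

step 1: θ'=0.8090 (R=-1.2500) → pose (5.3029, -3.9607, 0.8090)
step 2: θ'=0.8090 (straight) → pose (4.2676, -5.0461, 0.8090)
step 3: θ'=0.8090 (straight) → pose (3.6636, -5.6793, 0.8090)
step 4: θ'=0.0590 (R=0.1667) → pose (3.5529, -5.7306, 0.0590)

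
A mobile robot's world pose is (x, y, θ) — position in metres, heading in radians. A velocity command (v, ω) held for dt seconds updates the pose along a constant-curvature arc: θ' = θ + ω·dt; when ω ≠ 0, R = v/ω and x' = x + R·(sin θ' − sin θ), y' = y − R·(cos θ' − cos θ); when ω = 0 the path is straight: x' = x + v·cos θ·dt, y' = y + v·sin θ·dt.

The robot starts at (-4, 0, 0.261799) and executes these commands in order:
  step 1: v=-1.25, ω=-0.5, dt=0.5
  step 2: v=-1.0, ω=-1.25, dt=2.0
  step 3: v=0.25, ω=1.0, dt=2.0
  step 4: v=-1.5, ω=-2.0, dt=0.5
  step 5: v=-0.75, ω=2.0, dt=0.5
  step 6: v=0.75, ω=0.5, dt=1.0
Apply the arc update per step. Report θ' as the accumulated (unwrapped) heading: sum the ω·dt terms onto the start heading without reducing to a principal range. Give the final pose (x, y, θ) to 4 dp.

(-4.9508, 1.6565, 0.0118)

step 1: θ'=0.0118 (R=2.5000) → pose (-4.6175, -0.0850, 0.0118)
step 2: θ'=-2.4882 (R=0.8000) → pose (-5.1133, 1.3502, -2.4882)
step 3: θ'=-0.4882 (R=0.2500) → pose (-5.0786, 0.9309, -0.4882)
step 4: θ'=-1.4882 (R=0.7500) → pose (-5.4742, 1.5314, -1.4882)
step 5: θ'=-0.4882 (R=-0.3750) → pose (-5.6721, 1.8316, -0.4882)
step 6: θ'=0.0118 (R=1.5000) → pose (-4.9508, 1.6565, 0.0118)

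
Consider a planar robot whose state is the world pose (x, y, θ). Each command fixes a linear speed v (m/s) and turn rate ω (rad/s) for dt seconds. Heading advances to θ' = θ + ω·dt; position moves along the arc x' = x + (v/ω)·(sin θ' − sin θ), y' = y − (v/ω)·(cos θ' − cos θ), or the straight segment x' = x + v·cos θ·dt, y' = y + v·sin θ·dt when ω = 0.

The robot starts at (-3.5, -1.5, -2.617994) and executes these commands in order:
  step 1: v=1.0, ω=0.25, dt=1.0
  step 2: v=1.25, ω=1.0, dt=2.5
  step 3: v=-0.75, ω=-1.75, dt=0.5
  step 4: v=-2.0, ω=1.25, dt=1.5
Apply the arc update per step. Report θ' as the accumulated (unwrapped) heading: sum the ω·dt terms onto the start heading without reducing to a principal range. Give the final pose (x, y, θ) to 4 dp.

(-6.1341, -4.6252, 1.1320)

step 1: θ'=-2.3680 (R=4.0000) → pose (-4.2949, -2.1025, -2.3680)
step 2: θ'=0.1320 (R=1.2500) → pose (-3.2569, -4.2359, 0.1320)
step 3: θ'=-0.7430 (R=0.4286) → pose (-3.6033, -4.1267, -0.7430)
step 4: θ'=1.1320 (R=-1.6000) → pose (-6.1341, -4.6252, 1.1320)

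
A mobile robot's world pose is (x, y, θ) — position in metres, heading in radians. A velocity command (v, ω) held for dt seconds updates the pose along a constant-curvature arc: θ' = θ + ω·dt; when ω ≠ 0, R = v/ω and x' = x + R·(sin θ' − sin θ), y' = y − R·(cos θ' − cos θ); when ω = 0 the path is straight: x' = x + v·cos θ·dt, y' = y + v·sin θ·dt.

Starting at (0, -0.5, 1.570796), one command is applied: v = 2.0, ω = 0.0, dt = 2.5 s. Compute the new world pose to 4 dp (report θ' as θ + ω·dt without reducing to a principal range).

θ' = 1.5708 + 0.0·2.5 = 1.5708
ω = 0 → straight: x' = 0 + 2.0·cos(1.5708)·2.5 = 0.0000
y' = -0.5 + 2.0·sin(1.5708)·2.5 = 4.5000

(0.0000, 4.5000, 1.5708)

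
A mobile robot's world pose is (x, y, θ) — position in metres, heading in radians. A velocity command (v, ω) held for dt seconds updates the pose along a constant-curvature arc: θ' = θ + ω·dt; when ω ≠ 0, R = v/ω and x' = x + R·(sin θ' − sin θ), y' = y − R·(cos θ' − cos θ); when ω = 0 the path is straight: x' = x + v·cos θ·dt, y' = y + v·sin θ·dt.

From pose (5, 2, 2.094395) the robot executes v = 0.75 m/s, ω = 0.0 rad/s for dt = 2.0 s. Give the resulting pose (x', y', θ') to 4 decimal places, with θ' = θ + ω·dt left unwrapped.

θ' = 2.0944 + 0.0·2.0 = 2.0944
ω = 0 → straight: x' = 5 + 0.75·cos(2.0944)·2.0 = 4.2500
y' = 2 + 0.75·sin(2.0944)·2.0 = 3.2990

(4.2500, 3.2990, 2.0944)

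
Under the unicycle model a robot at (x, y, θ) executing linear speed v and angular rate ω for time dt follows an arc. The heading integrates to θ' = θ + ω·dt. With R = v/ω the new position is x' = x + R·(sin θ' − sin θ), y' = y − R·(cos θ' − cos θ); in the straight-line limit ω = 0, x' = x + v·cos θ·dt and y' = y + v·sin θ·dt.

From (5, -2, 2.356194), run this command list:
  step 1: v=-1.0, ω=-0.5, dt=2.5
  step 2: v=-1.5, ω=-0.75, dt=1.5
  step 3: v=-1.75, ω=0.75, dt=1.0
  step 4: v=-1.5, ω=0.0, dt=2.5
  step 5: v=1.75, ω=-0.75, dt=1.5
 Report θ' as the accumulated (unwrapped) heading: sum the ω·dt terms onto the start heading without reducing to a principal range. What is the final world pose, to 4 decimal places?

step 1: θ'=1.1062 (R=2.0000) → pose (5.3738, -4.3103, 1.1062)
step 2: θ'=-0.0188 (R=2.0000) → pose (3.5482, -5.4139, -0.0188)
step 3: θ'=0.7312 (R=-2.3333) → pose (1.9462, -6.0099, 0.7312)
step 4: θ'=0.7312 (straight) → pose (-0.8452, -8.5140, 0.7312)
step 5: θ'=-0.3938 (R=-2.3333) → pose (1.6082, -8.0961, -0.3938)

(1.6082, -8.0961, -0.3938)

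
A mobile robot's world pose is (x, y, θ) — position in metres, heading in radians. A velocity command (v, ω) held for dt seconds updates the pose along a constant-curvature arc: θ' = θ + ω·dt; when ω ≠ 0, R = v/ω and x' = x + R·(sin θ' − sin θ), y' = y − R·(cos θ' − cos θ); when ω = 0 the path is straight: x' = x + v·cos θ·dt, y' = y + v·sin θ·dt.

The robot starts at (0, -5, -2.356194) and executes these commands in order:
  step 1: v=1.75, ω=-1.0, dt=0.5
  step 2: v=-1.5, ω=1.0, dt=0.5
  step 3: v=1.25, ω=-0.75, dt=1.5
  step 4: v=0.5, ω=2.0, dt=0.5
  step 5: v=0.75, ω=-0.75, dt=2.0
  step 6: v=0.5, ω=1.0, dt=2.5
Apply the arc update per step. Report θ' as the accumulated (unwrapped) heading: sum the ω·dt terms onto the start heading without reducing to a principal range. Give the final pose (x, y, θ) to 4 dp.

step 1: θ'=-2.8562 (R=-1.7500) → pose (-0.7447, -5.4418, -2.8562)
step 2: θ'=-2.3562 (R=-1.5000) → pose (-0.1064, -5.0631, -2.3562)
step 3: θ'=-3.4812 (R=-1.6667) → pose (-1.8401, -5.4561, -3.4812)
step 4: θ'=-2.4812 (R=0.2500) → pose (-2.0767, -5.4944, -2.4812)
step 5: θ'=-3.9812 (R=-1.0000) → pose (-3.4345, -5.3724, -3.9812)
step 6: θ'=-1.4812 (R=0.5000) → pose (-4.3047, -5.7510, -1.4812)

(-4.3047, -5.7510, -1.4812)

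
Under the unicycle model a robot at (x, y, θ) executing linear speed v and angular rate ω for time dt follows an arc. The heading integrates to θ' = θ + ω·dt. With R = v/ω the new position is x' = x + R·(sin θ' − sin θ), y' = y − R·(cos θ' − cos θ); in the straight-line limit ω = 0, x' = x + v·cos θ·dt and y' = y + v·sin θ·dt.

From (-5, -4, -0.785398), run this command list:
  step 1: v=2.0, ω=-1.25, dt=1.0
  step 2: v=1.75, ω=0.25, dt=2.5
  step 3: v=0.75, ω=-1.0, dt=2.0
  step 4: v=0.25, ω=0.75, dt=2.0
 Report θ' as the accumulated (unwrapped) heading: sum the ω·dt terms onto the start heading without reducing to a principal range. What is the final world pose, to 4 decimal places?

step 1: θ'=-2.0354 (R=-1.6000) → pose (-4.7010, -5.8483, -2.0354)
step 2: θ'=-1.4104 (R=7.0000) → pose (-5.3531, -10.1027, -1.4104)
step 3: θ'=-3.4104 (R=-0.7500) → pose (-6.2927, -10.9456, -3.4104)
step 4: θ'=-1.9104 (R=0.3333) → pose (-6.6955, -11.1559, -1.9104)

(-6.6955, -11.1559, -1.9104)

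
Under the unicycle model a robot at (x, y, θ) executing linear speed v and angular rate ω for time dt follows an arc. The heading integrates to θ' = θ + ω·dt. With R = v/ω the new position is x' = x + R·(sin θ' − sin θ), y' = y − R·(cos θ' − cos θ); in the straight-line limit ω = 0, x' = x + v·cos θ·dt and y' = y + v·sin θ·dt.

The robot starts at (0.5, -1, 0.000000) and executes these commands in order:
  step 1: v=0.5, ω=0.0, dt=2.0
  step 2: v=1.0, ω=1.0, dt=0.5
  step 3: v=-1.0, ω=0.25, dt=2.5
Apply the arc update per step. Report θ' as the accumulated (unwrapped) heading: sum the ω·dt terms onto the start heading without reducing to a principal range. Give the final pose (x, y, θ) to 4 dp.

step 1: θ'=0.0000 (straight) → pose (1.5000, -1.0000, 0.0000)
step 2: θ'=0.5000 (R=1.0000) → pose (1.9794, -0.8776, 0.5000)
step 3: θ'=1.1250 (R=-4.0000) → pose (0.2881, -2.6632, 1.1250)

(0.2881, -2.6632, 1.1250)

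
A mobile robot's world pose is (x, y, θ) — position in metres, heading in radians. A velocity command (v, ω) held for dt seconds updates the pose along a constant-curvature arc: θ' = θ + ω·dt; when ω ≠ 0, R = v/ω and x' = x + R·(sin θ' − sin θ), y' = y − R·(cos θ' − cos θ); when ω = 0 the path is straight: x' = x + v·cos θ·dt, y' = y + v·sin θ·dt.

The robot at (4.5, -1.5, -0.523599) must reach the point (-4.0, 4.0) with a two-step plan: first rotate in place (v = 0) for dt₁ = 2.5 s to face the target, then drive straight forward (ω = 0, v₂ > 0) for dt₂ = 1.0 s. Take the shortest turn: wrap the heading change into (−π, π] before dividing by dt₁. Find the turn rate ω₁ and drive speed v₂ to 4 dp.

ω₁ = 1.2364, v₂ = 10.1242

heading to target = atan2(4−-1.5, -4−4.5) = 2.5673
Δθ = wrap(2.5673 − -0.5236) = 3.0909; ω₁ = Δθ/dt₁ = 1.2364
distance = √((-4−4.5)² + (4−-1.5)²) = 10.1242; v₂ = distance/dt₂ = 10.1242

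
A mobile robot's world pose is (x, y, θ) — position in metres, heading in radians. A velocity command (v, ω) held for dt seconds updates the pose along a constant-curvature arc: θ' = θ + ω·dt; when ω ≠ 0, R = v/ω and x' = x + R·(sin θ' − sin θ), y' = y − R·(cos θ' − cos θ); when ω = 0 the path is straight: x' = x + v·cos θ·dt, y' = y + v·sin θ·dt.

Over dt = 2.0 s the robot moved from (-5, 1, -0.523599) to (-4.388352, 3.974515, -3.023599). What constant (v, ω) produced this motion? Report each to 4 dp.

v = -2.0000, ω = -1.2500

Δθ = -3.023599 − -0.523599 = -2.500000
ω = Δθ/dt = -2.500000/2.0 = -1.2500
R = −Δy/(cos θ' − cos θ) = 1.6000
v = R·ω = 1.6000·-1.2500 = -2.0000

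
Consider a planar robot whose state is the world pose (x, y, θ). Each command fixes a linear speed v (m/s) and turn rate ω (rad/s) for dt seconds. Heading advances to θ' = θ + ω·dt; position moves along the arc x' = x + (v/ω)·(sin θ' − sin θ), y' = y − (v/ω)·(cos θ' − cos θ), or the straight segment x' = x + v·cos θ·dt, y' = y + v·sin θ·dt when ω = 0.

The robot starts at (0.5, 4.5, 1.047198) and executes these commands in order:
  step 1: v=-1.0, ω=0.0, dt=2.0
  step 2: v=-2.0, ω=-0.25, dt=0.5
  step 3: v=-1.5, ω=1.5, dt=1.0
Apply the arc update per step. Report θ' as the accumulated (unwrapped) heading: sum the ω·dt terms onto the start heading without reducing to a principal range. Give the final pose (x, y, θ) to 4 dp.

step 1: θ'=1.0472 (straight) → pose (-0.5000, 2.7679, 1.0472)
step 2: θ'=0.9222 (R=8.0000) → pose (-1.0528, 1.9354, 0.9222)
step 3: θ'=2.4222 (R=-1.0000) → pose (-0.9148, 0.5791, 2.4222)

(-0.9148, 0.5791, 2.4222)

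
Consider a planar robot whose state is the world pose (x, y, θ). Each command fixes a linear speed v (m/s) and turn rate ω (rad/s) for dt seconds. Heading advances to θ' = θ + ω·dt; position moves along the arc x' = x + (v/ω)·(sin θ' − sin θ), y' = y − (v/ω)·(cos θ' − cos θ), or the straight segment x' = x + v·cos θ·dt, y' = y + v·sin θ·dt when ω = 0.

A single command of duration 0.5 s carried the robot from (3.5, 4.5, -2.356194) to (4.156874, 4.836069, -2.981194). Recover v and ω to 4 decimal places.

Δθ = -2.981194 − -2.356194 = -0.625000
ω = Δθ/dt = -0.625000/0.5 = -1.2500
R = Δx/(sin θ' − sin θ) = 1.2000
v = R·ω = 1.2000·-1.2500 = -1.5000

v = -1.5000, ω = -1.2500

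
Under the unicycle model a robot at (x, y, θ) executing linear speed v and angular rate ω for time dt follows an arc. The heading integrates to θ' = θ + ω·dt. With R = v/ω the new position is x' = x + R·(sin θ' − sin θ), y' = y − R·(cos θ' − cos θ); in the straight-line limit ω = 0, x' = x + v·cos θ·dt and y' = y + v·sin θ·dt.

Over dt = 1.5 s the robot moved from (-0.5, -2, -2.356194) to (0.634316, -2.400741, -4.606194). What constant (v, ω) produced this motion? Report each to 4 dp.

v = -1.0000, ω = -1.5000

Δθ = -4.606194 − -2.356194 = -2.250000
ω = Δθ/dt = -2.250000/1.5 = -1.5000
R = Δx/(sin θ' − sin θ) = 0.6667
v = R·ω = 0.6667·-1.5000 = -1.0000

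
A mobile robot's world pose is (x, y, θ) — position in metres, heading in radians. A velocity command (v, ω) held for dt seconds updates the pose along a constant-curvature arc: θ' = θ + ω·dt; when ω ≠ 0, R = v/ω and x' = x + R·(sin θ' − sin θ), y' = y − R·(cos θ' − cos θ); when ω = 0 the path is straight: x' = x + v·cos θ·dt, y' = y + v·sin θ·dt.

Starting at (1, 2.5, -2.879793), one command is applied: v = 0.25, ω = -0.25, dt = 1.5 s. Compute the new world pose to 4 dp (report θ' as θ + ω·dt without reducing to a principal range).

(0.6282, 2.4723, -3.2548)

θ' = -2.8798 + -0.25·1.5 = -3.2548
R = v/ω = 0.25/-0.25 = -1.0000
x' = 1 + -1.0000·(sin -3.2548 − sin -2.8798) = 0.6282
y' = 2.5 − -1.0000·(cos -3.2548 − cos -2.8798) = 2.4723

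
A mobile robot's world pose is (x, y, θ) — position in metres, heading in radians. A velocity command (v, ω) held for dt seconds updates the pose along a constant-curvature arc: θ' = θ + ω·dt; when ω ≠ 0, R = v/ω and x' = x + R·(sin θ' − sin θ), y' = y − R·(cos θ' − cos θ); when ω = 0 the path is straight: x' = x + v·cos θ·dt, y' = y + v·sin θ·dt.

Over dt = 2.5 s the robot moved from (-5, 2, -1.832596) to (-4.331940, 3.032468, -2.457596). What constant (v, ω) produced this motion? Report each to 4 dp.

Δθ = -2.457596 − -1.832596 = -0.625000
ω = Δθ/dt = -0.625000/2.5 = -0.2500
R = −Δy/(cos θ' − cos θ) = 2.0000
v = R·ω = 2.0000·-0.2500 = -0.5000

v = -0.5000, ω = -0.2500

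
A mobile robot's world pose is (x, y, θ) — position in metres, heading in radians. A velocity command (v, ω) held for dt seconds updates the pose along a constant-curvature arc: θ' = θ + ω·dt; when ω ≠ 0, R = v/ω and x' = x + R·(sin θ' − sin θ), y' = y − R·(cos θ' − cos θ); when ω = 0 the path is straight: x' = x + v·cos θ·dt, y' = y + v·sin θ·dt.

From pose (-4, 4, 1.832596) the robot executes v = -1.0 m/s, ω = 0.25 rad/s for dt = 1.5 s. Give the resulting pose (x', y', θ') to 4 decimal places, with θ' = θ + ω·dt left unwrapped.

(-3.3523, 2.6568, 2.2076)

θ' = 1.8326 + 0.25·1.5 = 2.2076
R = v/ω = -1.0/0.25 = -4.0000
x' = -4 + -4.0000·(sin 2.2076 − sin 1.8326) = -3.3523
y' = 4 − -4.0000·(cos 2.2076 − cos 1.8326) = 2.6568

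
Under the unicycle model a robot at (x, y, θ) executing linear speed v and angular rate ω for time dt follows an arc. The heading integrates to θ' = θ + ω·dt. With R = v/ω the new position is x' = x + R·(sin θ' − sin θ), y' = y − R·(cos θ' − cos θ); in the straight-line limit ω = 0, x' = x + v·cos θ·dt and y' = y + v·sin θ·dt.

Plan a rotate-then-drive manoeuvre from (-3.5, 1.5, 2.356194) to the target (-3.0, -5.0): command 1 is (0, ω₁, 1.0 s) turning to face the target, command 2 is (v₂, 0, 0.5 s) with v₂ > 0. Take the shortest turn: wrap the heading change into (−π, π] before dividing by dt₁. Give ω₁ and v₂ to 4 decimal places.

heading to target = atan2(-5−1.5, -3−-3.5) = -1.4940
Δθ = wrap(-1.4940 − 2.3562) = 2.4330; ω₁ = Δθ/dt₁ = 2.4330
distance = √((-3−-3.5)² + (-5−1.5)²) = 6.5192; v₂ = distance/dt₂ = 13.0384

ω₁ = 2.4330, v₂ = 13.0384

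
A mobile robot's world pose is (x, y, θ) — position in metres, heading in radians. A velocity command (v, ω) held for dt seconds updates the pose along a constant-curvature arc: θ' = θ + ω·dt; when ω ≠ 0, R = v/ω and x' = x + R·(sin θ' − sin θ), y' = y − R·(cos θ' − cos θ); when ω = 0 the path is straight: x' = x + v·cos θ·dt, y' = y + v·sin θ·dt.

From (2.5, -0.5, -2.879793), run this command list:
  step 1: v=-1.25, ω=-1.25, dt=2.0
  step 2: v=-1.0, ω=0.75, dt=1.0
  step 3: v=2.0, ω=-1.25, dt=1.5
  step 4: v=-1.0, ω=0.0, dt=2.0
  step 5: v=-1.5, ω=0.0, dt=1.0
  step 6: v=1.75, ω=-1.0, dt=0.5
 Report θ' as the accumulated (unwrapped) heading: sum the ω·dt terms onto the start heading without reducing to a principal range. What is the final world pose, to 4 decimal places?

(2.5659, -0.9514, -7.0048)

step 1: θ'=-5.3798 (R=1.0000) → pose (3.5443, -2.0849, -5.3798)
step 2: θ'=-4.6298 (R=-1.3333) → pose (3.2627, -3.0201, -4.6298)
step 3: θ'=-6.5048 (R=-1.6000) → pose (5.2089, -1.3273, -6.5048)
step 4: θ'=-6.5048 (straight) → pose (3.2578, -0.8877, -6.5048)
step 5: θ'=-6.5048 (straight) → pose (1.7945, -0.5580, -6.5048)
step 6: θ'=-7.0048 (R=-1.7500) → pose (2.5659, -0.9514, -7.0048)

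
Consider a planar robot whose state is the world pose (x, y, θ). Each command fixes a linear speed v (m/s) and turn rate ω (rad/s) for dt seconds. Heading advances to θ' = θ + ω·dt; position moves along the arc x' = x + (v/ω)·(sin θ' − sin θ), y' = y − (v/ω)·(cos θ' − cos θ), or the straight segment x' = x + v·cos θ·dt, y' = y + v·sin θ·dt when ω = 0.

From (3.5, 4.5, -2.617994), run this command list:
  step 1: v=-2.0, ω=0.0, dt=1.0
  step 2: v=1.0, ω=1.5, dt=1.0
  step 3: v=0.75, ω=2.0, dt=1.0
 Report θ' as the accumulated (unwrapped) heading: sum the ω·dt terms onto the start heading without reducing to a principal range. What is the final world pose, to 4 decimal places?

(5.5926, 4.5567, 0.8820)

step 1: θ'=-2.6180 (straight) → pose (5.2321, 5.5000, -2.6180)
step 2: θ'=-1.1180 (R=0.6667) → pose (4.9659, 4.6310, -1.1180)
step 3: θ'=0.8820 (R=0.3750) → pose (5.5926, 4.5567, 0.8820)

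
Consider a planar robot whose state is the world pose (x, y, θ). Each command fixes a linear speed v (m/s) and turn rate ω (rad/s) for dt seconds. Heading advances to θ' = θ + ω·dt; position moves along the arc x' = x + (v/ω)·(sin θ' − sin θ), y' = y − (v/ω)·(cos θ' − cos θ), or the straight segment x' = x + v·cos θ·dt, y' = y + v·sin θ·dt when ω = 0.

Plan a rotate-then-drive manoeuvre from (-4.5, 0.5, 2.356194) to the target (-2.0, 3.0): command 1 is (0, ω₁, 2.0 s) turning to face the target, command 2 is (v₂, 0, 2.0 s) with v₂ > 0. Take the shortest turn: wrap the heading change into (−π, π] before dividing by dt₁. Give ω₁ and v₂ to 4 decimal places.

heading to target = atan2(3−0.5, -2−-4.5) = 0.7854
Δθ = wrap(0.7854 − 2.3562) = -1.5708; ω₁ = Δθ/dt₁ = -0.7854
distance = √((-2−-4.5)² + (3−0.5)²) = 3.5355; v₂ = distance/dt₂ = 1.7678

ω₁ = -0.7854, v₂ = 1.7678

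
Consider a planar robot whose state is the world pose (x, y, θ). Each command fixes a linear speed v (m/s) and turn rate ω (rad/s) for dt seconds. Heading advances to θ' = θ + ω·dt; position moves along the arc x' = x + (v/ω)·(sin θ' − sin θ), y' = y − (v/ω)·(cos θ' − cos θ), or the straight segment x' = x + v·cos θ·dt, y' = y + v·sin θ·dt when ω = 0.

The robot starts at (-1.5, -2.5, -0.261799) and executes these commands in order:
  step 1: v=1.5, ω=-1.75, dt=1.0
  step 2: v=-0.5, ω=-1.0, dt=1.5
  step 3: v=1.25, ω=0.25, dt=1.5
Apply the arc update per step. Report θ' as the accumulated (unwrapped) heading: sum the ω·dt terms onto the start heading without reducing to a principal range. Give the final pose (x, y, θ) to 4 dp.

(-2.1467, -3.1024, -3.1368)

step 1: θ'=-2.0118 (R=-0.8571) → pose (-0.9467, -3.6938, -2.0118)
step 2: θ'=-3.5118 (R=0.5000) → pose (-0.3136, -3.4411, -3.5118)
step 3: θ'=-3.1368 (R=5.0000) → pose (-2.1467, -3.1024, -3.1368)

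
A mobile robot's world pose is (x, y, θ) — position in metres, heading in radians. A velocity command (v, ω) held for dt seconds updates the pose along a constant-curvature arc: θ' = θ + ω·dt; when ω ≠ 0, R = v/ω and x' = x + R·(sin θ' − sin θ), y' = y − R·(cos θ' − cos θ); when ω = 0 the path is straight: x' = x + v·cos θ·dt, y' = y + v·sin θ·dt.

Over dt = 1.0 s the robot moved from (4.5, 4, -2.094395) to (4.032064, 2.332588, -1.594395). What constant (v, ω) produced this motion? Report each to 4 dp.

v = 1.7500, ω = 0.5000

Δθ = -1.594395 − -2.094395 = 0.500000
ω = Δθ/dt = 0.500000/1.0 = 0.5000
R = −Δy/(cos θ' − cos θ) = 3.5000
v = R·ω = 3.5000·0.5000 = 1.7500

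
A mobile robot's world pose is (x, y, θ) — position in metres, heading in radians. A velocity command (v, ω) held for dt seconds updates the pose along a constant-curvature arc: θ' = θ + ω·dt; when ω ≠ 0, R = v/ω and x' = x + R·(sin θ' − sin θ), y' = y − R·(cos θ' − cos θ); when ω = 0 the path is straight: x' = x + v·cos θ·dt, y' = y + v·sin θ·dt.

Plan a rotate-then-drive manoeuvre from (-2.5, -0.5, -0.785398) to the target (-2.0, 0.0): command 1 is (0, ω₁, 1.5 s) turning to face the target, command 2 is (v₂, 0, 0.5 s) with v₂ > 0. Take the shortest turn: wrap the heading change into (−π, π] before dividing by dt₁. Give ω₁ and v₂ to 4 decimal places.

heading to target = atan2(0−-0.5, -2−-2.5) = 0.7854
Δθ = wrap(0.7854 − -0.7854) = 1.5708; ω₁ = Δθ/dt₁ = 1.0472
distance = √((-2−-2.5)² + (0−-0.5)²) = 0.7071; v₂ = distance/dt₂ = 1.4142

ω₁ = 1.0472, v₂ = 1.4142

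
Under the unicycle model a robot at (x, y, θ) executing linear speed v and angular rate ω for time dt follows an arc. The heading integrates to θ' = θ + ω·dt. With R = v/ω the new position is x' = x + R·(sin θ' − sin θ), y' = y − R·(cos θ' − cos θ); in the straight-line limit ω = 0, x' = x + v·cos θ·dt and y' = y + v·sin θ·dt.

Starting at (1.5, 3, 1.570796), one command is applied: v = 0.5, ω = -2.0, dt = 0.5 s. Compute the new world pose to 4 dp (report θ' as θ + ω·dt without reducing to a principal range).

(1.6149, 3.2104, 0.5708)

θ' = 1.5708 + -2.0·0.5 = 0.5708
R = v/ω = 0.5/-2.0 = -0.2500
x' = 1.5 + -0.2500·(sin 0.5708 − sin 1.5708) = 1.6149
y' = 3 − -0.2500·(cos 0.5708 − cos 1.5708) = 3.2104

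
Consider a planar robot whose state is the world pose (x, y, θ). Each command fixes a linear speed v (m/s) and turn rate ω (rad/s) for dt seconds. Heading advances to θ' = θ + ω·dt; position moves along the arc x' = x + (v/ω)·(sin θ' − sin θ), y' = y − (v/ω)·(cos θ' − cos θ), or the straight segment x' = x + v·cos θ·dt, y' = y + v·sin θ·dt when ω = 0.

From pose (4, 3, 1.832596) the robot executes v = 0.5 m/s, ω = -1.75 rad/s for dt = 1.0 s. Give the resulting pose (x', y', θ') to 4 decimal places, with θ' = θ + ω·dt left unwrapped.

(4.2524, 3.3587, 0.0826)

θ' = 1.8326 + -1.75·1.0 = 0.0826
R = v/ω = 0.5/-1.75 = -0.2857
x' = 4 + -0.2857·(sin 0.0826 − sin 1.8326) = 4.2524
y' = 3 − -0.2857·(cos 0.0826 − cos 1.8326) = 3.3587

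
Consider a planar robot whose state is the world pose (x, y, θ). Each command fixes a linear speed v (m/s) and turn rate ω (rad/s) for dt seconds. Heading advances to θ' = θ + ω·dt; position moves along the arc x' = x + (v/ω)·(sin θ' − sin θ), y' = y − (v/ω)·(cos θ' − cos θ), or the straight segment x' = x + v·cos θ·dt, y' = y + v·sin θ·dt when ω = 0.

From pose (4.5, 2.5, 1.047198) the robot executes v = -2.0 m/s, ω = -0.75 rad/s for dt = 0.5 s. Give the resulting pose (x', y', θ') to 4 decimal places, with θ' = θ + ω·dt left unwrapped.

θ' = 1.0472 + -0.75·0.5 = 0.6722
R = v/ω = -2.0/-0.75 = 2.6667
x' = 4.5 + 2.6667·(sin 0.6722 − sin 1.0472) = 3.8512
y' = 2.5 − 2.6667·(cos 0.6722 − cos 1.0472) = 1.7468

(3.8512, 1.7468, 0.6722)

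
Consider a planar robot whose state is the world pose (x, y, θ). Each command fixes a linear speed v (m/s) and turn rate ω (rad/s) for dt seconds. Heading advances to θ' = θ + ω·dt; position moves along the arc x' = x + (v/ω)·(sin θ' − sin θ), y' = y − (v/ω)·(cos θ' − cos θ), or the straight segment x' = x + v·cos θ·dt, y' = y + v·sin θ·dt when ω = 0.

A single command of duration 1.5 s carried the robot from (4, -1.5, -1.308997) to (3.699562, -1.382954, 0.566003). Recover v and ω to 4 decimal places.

Δθ = 0.566003 − -1.308997 = 1.875000
ω = Δθ/dt = 1.875000/1.5 = 1.2500
R = Δx/(sin θ' − sin θ) = -0.2000
v = R·ω = -0.2000·1.2500 = -0.2500

v = -0.2500, ω = 1.2500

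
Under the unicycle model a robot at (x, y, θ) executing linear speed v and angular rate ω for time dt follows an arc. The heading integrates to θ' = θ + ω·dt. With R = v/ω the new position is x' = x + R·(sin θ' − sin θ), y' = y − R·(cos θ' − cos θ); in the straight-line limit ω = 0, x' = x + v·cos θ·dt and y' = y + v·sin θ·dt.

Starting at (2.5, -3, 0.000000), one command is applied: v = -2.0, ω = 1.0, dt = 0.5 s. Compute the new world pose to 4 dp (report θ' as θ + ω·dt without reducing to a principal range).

(1.5411, -3.2448, 0.5000)

θ' = 0.0000 + 1.0·0.5 = 0.5000
R = v/ω = -2.0/1.0 = -2.0000
x' = 2.5 + -2.0000·(sin 0.5000 − sin 0.0000) = 1.5411
y' = -3 − -2.0000·(cos 0.5000 − cos 0.0000) = -3.2448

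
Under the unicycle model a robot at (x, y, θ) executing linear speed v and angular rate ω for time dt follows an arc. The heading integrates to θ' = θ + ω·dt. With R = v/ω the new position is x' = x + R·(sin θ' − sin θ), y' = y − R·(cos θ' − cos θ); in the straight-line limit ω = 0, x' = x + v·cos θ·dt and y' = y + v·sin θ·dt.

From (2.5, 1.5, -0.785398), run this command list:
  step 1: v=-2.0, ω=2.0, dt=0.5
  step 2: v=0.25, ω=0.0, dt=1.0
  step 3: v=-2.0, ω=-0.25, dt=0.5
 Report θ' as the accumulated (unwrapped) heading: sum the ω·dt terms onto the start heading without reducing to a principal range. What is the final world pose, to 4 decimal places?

step 1: θ'=0.2146 (R=-1.0000) → pose (1.5799, 1.7700, 0.2146)
step 2: θ'=0.2146 (straight) → pose (1.8242, 1.8232, 0.2146)
step 3: θ'=0.0896 (R=8.0000) → pose (0.8364, 1.6718, 0.0896)

(0.8364, 1.6718, 0.0896)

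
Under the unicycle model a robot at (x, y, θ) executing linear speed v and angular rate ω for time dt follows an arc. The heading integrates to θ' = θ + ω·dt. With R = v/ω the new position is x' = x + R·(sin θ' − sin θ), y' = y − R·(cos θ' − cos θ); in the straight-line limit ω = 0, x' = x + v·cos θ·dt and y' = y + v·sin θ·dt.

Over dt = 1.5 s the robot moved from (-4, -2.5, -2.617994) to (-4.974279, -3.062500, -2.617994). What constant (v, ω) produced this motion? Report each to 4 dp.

v = 0.7500, ω = 0.0000

Δθ = -2.617994 − -2.617994 = 0.000000
ω = Δθ/dt = 0.000000/1.5 = 0.0000
ω = 0 → v = (Δx·cos θ + Δy·sin θ)/dt = 0.7500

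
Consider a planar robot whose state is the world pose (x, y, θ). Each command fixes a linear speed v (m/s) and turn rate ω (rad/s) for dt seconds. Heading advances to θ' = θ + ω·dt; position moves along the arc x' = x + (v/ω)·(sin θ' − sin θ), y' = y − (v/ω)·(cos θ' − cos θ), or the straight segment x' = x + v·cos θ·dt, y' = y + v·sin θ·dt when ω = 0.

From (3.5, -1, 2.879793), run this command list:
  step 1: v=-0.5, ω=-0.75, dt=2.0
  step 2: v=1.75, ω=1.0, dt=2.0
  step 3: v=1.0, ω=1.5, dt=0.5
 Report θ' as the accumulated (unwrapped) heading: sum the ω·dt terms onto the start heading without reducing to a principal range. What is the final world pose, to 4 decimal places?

(1.4515, -0.0187, 4.1298)

step 1: θ'=1.3798 (R=0.6667) → pose (3.9820, -1.7705, 1.3798)
step 2: θ'=3.3798 (R=1.7500) → pose (1.8509, 0.2623, 3.3798)
step 3: θ'=4.1298 (R=0.6667) → pose (1.4515, -0.0187, 4.1298)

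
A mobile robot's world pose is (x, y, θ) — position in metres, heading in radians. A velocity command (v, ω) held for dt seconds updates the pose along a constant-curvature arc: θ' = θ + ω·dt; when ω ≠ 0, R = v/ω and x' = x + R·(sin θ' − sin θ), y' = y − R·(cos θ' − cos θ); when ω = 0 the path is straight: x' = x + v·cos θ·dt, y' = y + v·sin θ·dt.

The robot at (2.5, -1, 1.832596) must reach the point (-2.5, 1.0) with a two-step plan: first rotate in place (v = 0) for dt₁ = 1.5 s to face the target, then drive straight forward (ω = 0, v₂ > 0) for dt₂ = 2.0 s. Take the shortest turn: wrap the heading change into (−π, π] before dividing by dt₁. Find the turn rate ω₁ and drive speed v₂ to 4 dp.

heading to target = atan2(1−-1, -2.5−2.5) = 2.7611
Δθ = wrap(2.7611 − 1.8326) = 0.9285; ω₁ = Δθ/dt₁ = 0.6190
distance = √((-2.5−2.5)² + (1−-1)²) = 5.3852; v₂ = distance/dt₂ = 2.6926

ω₁ = 0.6190, v₂ = 2.6926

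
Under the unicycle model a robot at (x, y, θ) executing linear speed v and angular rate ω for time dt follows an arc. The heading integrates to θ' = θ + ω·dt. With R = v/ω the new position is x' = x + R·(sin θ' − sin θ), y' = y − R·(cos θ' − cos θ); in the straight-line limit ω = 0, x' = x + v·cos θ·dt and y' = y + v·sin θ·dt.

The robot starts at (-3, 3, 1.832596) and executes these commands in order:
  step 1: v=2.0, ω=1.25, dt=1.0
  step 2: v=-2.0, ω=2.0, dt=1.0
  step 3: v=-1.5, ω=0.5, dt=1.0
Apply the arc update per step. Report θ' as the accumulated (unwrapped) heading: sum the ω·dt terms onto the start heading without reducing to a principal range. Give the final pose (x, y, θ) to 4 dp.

(-4.3227, 6.7511, 5.5826)

step 1: θ'=3.0826 (R=1.6000) → pose (-4.4511, 4.1831, 3.0826)
step 2: θ'=5.0826 (R=-1.0000) → pose (-3.4599, 5.5432, 5.0826)
step 3: θ'=5.5826 (R=-3.0000) → pose (-4.3227, 6.7511, 5.5826)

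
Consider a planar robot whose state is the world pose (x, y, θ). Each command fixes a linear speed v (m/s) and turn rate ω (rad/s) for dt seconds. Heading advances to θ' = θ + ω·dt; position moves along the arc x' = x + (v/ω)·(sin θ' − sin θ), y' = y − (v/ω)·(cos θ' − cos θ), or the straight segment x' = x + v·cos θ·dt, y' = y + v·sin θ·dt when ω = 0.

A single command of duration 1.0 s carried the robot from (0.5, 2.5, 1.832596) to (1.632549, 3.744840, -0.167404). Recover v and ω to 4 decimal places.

v = 2.0000, ω = -2.0000

Δθ = -0.167404 − 1.832596 = -2.000000
ω = Δθ/dt = -2.000000/1.0 = -2.0000
R = −Δy/(cos θ' − cos θ) = -1.0000
v = R·ω = -1.0000·-2.0000 = 2.0000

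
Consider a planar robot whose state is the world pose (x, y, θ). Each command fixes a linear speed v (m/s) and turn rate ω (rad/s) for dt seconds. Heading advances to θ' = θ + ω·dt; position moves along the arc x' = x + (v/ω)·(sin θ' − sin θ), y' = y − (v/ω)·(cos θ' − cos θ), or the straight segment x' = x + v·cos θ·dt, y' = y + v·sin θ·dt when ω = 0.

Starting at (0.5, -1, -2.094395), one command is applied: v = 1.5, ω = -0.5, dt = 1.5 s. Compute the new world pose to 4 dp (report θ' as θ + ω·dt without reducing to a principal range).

(-1.2196, -2.3685, -2.8444)

θ' = -2.0944 + -0.5·1.5 = -2.8444
R = v/ω = 1.5/-0.5 = -3.0000
x' = 0.5 + -3.0000·(sin -2.8444 − sin -2.0944) = -1.2196
y' = -1 − -3.0000·(cos -2.8444 − cos -2.0944) = -2.3685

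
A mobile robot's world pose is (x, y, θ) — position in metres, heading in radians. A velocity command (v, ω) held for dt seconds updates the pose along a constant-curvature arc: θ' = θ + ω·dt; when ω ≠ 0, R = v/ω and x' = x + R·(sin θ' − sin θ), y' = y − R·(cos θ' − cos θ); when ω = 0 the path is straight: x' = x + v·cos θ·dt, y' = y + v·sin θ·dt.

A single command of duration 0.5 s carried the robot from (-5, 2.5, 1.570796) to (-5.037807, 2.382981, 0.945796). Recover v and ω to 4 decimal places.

v = -0.2500, ω = -1.2500

Δθ = 0.945796 − 1.570796 = -0.625000
ω = Δθ/dt = -0.625000/0.5 = -1.2500
R = −Δy/(cos θ' − cos θ) = 0.2000
v = R·ω = 0.2000·-1.2500 = -0.2500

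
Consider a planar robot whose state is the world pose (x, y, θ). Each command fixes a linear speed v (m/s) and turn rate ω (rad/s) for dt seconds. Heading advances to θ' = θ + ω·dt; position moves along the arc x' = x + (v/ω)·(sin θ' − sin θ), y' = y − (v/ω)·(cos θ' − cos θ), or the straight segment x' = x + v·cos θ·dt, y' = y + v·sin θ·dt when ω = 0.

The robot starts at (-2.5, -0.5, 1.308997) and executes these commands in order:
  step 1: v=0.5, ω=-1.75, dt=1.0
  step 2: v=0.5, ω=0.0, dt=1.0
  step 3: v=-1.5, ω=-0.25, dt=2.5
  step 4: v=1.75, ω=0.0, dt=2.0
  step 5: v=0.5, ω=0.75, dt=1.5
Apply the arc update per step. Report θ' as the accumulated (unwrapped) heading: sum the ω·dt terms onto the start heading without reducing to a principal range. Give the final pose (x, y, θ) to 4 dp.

(-2.0250, -1.4114, 0.0590)

step 1: θ'=-0.4410 (R=-0.2857) → pose (-2.1021, -0.3156, -0.4410)
step 2: θ'=-0.4410 (straight) → pose (-1.6499, -0.5290, -0.4410)
step 3: θ'=-1.0660 (R=6.0000) → pose (-4.3405, 1.9952, -1.0660)
step 4: θ'=-1.0660 (straight) → pose (-2.6478, -1.0683, -1.0660)
step 5: θ'=0.0590 (R=0.6667) → pose (-2.0250, -1.4114, 0.0590)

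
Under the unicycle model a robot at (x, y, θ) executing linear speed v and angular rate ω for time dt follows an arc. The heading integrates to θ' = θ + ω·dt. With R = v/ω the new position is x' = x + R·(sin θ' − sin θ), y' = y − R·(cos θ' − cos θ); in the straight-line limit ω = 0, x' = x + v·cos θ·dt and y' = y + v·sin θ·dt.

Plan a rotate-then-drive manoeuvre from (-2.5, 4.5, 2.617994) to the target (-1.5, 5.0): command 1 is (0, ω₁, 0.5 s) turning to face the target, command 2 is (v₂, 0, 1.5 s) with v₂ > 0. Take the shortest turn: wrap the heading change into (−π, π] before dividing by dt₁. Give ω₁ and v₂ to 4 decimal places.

heading to target = atan2(5−4.5, -1.5−-2.5) = 0.4636
Δθ = wrap(0.4636 − 2.6180) = -2.1543; ω₁ = Δθ/dt₁ = -4.3087
distance = √((-1.5−-2.5)² + (5−4.5)²) = 1.1180; v₂ = distance/dt₂ = 0.7454

ω₁ = -4.3087, v₂ = 0.7454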